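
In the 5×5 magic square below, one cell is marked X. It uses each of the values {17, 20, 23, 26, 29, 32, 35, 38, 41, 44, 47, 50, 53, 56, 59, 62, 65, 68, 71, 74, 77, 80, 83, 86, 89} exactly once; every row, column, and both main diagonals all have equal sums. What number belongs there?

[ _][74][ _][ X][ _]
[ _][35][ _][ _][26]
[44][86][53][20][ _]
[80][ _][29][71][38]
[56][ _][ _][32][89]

The 25 entries sum to 1325, so each line sums to 1325/5 = 265.
Row 3 needs 265; the known cells sum to 203, so (3,5) = 62.
Row 4 must total 265; the given cells sum to 218, so (4,2) = 47.
Column 2 must total 265; the given cells sum to 242, so (5,2) = 23.
Column 5: 26 + 62 + 38 + 89 + ? = 265, so (1,5) = 50.
Main diagonal must total 265; the given cells sum to 248, so (1,1) = 17.
From anti-diagonal, 265 − (50 + 53 + 47 + 56) gives (2,4) = 59.
Row 5 needs 265; the known cells sum to 200, so (5,3) = 65.
The remaining cell in column 1 is (2,1) = 265 − 197 = 68.
The remaining cell in column 4 is (1,4) = 265 − 182 = 83.

83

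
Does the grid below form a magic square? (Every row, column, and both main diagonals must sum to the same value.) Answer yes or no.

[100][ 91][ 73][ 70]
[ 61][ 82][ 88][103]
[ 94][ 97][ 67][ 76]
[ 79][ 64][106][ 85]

Yes

Row 1: 100 + 91 + 73 + 70 = 334.
Row 2: 61 + 82 + 88 + 103 = 334.
Row 3: 94 + 97 + 67 + 76 = 334.
Row 4: 79 + 64 + 106 + 85 = 334.
Column 1: 100 + 61 + 94 + 79 = 334.
Column 2: 91 + 82 + 97 + 64 = 334.
Column 3: 73 + 88 + 67 + 106 = 334.
Column 4: 70 + 103 + 76 + 85 = 334.
Main diagonal: 100 + 82 + 67 + 85 = 334.
Anti-diagonal: 70 + 88 + 97 + 79 = 334.
All lines sum to 334.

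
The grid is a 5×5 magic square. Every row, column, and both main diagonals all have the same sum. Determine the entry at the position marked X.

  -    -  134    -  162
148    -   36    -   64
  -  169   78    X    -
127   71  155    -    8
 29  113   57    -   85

Column 3 is complete and sums to 460; that is the magic constant.
Using row 4: 127 + 71 + 155 + 8 + ? → (4,4) = 460 − 361 = 99.
The remaining cell in row 5 is (5,4) = 460 − 284 = 176.
Using column 5: 162 + 64 + 8 + 85 + ? → (3,5) = 460 − 319 = 141.
Anti-diagonal needs 460; the known cells sum to 340, so (2,4) = 120.
Row 2 must total 460; the given cells sum to 368, so (2,2) = 92.
Column 2: 92 + 169 + 71 + 113 + ? = 460, so (1,2) = 15.
Main diagonal needs 460; the known cells sum to 354, so (1,1) = 106.
From row 1, 460 − (106 + 15 + 134 + 162) gives (1,4) = 43.
The remaining cell in column 1 is (3,1) = 460 − 410 = 50.
Column 4: 43 + 120 + 99 + 176 + ? = 460, so (3,4) = 22.

22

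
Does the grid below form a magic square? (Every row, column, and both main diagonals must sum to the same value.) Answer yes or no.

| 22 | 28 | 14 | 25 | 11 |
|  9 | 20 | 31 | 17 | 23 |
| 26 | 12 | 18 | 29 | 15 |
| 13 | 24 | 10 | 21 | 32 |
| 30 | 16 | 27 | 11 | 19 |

Row 1: 22 + 28 + 14 + 25 + 11 = 100.
Row 2: 9 + 20 + 31 + 17 + 23 = 100.
Row 3: 26 + 12 + 18 + 29 + 15 = 100.
Row 4: 13 + 24 + 10 + 21 + 32 = 100.
Row 5: 30 + 16 + 27 + 11 + 19 = 103.
Column 1: 22 + 9 + 26 + 13 + 30 = 100.
Column 2: 28 + 20 + 12 + 24 + 16 = 100.
Column 3: 14 + 31 + 18 + 10 + 27 = 100.
Column 4: 25 + 17 + 29 + 21 + 11 = 103.
Column 5: 11 + 23 + 15 + 32 + 19 = 100.
Main diagonal: 22 + 20 + 18 + 21 + 19 = 100.
Anti-diagonal: 11 + 17 + 18 + 24 + 30 = 100.

No — row 4 sums to 100 but column 4 sums to 103.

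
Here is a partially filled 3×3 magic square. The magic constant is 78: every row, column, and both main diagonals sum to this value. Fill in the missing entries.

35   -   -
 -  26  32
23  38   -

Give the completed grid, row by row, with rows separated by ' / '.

Row 2: 26 + 32 + ? = 78, so (2,1) = 20.
Row 3: 23 + 38 + ? = 78, so (3,3) = 17.
Using column 2: 26 + 38 + ? → (1,2) = 78 − 64 = 14.
Column 3 must total 78; the given cells sum to 49, so (1,3) = 29.

35 14 29 / 20 26 32 / 23 38 17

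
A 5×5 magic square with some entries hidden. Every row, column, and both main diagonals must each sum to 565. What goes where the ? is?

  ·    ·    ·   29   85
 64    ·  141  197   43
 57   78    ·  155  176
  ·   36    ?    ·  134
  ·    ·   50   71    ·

Row 2 needs 565; the known cells sum to 445, so (2,2) = 120.
Using row 3: 57 + 78 + 155 + 176 + ? → (3,3) = 565 − 466 = 99.
Using column 4: 29 + 197 + 155 + 71 + ? → (4,4) = 565 − 452 = 113.
Column 5: 85 + 43 + 176 + 134 + ? = 565, so (5,5) = 127.
Main diagonal must total 565; the given cells sum to 459, so (1,1) = 106.
The remaining cell in anti-diagonal is (5,1) = 565 − 417 = 148.
Row 5: 148 + 50 + 71 + 127 + ? = 565, so (5,2) = 169.
The remaining cell in column 1 is (4,1) = 565 − 375 = 190.
Column 2 needs 565; the known cells sum to 403, so (1,2) = 162.
From row 1, 565 − (106 + 162 + 29 + 85) gives (1,3) = 183.
From row 4, 565 − (190 + 36 + 113 + 134) gives (4,3) = 92.

92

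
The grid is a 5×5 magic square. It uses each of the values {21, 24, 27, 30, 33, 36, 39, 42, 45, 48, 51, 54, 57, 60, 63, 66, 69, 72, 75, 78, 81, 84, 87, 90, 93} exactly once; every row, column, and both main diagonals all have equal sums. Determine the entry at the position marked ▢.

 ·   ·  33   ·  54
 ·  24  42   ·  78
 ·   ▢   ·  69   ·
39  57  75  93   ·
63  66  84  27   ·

48

The 25 entries sum to 1425, so each line sums to 1425/5 = 285.
The remaining cell in row 4 is (4,5) = 285 − 264 = 21.
Row 5: 63 + 66 + 84 + 27 + ? = 285, so (5,5) = 45.
The remaining cell in column 3 is (3,3) = 285 − 234 = 51.
Column 5 must total 285; the given cells sum to 198, so (3,5) = 87.
Using main diagonal: 24 + 51 + 93 + 45 + ? → (1,1) = 285 − 213 = 72.
Anti-diagonal needs 285; the known cells sum to 225, so (2,4) = 60.
The remaining cell in row 2 is (2,1) = 285 − 204 = 81.
Using column 1: 72 + 81 + 39 + 63 + ? → (3,1) = 285 − 255 = 30.
Column 4: 60 + 69 + 93 + 27 + ? = 285, so (1,4) = 36.
Using row 1: 72 + 33 + 36 + 54 + ? → (1,2) = 285 − 195 = 90.
Row 3 needs 285; the known cells sum to 237, so (3,2) = 48.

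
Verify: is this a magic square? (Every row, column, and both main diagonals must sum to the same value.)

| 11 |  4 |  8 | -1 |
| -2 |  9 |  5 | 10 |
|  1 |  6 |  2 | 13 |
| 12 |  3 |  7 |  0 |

Row 1: 11 + 4 + 8 + (-1) = 22.
Row 2: -2 + 9 + 5 + 10 = 22.
Row 3: 1 + 6 + 2 + 13 = 22.
Row 4: 12 + 3 + 7 + 0 = 22.
Column 1: 11 + (-2) + 1 + 12 = 22.
Column 2: 4 + 9 + 6 + 3 = 22.
Column 3: 8 + 5 + 2 + 7 = 22.
Column 4: -1 + 10 + 13 + 0 = 22.
Main diagonal: 11 + 9 + 2 + 0 = 22.
Anti-diagonal: -1 + 5 + 6 + 12 = 22.
All lines sum to 22.

Yes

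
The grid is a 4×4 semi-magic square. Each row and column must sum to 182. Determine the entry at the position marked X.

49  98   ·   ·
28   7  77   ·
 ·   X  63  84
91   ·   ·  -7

21

Using row 2: 28 + 7 + 77 + ? → (2,4) = 182 − 112 = 70.
Column 1 needs 182; the known cells sum to 168, so (3,1) = 14.
Column 4: 70 + 84 + (-7) + ? = 182, so (1,4) = 35.
Row 1: 49 + 98 + 35 + ? = 182, so (1,3) = 0.
The remaining cell in row 3 is (3,2) = 182 − 161 = 21.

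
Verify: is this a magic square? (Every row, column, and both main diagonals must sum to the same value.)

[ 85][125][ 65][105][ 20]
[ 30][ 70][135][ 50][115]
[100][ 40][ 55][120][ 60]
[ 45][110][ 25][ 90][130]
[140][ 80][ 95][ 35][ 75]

No — column 5 sums to 400 but column 2 sums to 425.

Row 1: 85 + 125 + 65 + 105 + 20 = 400.
Row 2: 30 + 70 + 135 + 50 + 115 = 400.
Row 3: 100 + 40 + 55 + 120 + 60 = 375.
Row 4: 45 + 110 + 25 + 90 + 130 = 400.
Row 5: 140 + 80 + 95 + 35 + 75 = 425.
Column 1: 85 + 30 + 100 + 45 + 140 = 400.
Column 2: 125 + 70 + 40 + 110 + 80 = 425.
Column 3: 65 + 135 + 55 + 25 + 95 = 375.
Column 4: 105 + 50 + 120 + 90 + 35 = 400.
Column 5: 20 + 115 + 60 + 130 + 75 = 400.
Main diagonal: 85 + 70 + 55 + 90 + 75 = 375.
Anti-diagonal: 20 + 50 + 55 + 110 + 140 = 375.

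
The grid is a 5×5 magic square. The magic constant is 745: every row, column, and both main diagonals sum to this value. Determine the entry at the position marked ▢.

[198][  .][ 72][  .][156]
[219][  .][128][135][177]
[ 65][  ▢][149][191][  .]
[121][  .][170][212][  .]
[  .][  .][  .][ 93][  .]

107

The remaining cell in row 2 is (2,2) = 745 − 659 = 86.
From column 1, 745 − (198 + 219 + 65 + 121) gives (5,1) = 142.
The remaining cell in column 3 is (5,3) = 745 − 519 = 226.
The remaining cell in column 4 is (1,4) = 745 − 631 = 114.
Main diagonal: 198 + 86 + 149 + 212 + ? = 745, so (5,5) = 100.
Anti-diagonal must total 745; the given cells sum to 582, so (4,2) = 163.
From row 1, 745 − (198 + 72 + 114 + 156) gives (1,2) = 205.
Row 4 must total 745; the given cells sum to 666, so (4,5) = 79.
Row 5 must total 745; the given cells sum to 561, so (5,2) = 184.
Column 2: 205 + 86 + 163 + 184 + ? = 745, so (3,2) = 107.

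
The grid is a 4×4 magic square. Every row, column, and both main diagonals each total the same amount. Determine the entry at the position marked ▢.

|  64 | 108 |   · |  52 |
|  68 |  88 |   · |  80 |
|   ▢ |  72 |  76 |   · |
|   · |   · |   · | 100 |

Main diagonal is complete and sums to 328; that is the magic constant.
The remaining cell in row 1 is (1,3) = 328 − 224 = 104.
From row 2, 328 − (68 + 88 + 80) gives (2,3) = 92.
Column 2 must total 328; the given cells sum to 268, so (4,2) = 60.
The remaining cell in column 3 is (4,3) = 328 − 272 = 56.
Column 4 must total 328; the given cells sum to 232, so (3,4) = 96.
Anti-diagonal: 52 + 92 + 72 + ? = 328, so (4,1) = 112.
The remaining cell in row 3 is (3,1) = 328 − 244 = 84.

84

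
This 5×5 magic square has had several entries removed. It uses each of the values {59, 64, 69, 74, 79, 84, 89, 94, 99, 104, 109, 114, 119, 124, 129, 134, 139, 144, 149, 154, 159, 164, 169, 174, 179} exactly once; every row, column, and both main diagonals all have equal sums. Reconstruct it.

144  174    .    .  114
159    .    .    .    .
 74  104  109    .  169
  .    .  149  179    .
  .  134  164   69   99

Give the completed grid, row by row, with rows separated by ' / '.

144 174 79 84 114 / 159 64 94 124 154 / 74 104 109 139 169 / 89 119 149 179 59 / 129 134 164 69 99

The 25 entries sum to 2975, so each line sums to 2975/5 = 595.
Using row 3: 74 + 104 + 109 + 169 + ? → (3,4) = 595 − 456 = 139.
Row 5 must total 595; the given cells sum to 466, so (5,1) = 129.
Column 1 needs 595; the known cells sum to 506, so (4,1) = 89.
The remaining cell in main diagonal is (2,2) = 595 − 531 = 64.
The remaining cell in column 2 is (4,2) = 595 − 476 = 119.
The remaining cell in anti-diagonal is (2,4) = 595 − 471 = 124.
Row 4 must total 595; the given cells sum to 536, so (4,5) = 59.
Column 4 needs 595; the known cells sum to 511, so (1,4) = 84.
Using column 5: 114 + 169 + 59 + 99 + ? → (2,5) = 595 − 441 = 154.
The remaining cell in row 1 is (1,3) = 595 − 516 = 79.
Row 2 must total 595; the given cells sum to 501, so (2,3) = 94.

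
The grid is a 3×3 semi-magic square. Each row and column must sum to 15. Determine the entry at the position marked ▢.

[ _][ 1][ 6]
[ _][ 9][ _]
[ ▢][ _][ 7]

The remaining cell in row 1 is (1,1) = 15 − 7 = 8.
Using column 2: 1 + 9 + ? → (3,2) = 15 − 10 = 5.
The remaining cell in column 3 is (2,3) = 15 − 13 = 2.
Using row 2: 9 + 2 + ? → (2,1) = 15 − 11 = 4.
From row 3, 15 − (5 + 7) gives (3,1) = 3.

3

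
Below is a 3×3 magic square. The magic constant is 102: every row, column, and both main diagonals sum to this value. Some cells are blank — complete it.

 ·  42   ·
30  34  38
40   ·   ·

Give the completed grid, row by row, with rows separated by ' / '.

Column 1 needs 102; the known cells sum to 70, so (1,1) = 32.
Using column 2: 42 + 34 + ? → (3,2) = 102 − 76 = 26.
The remaining cell in main diagonal is (3,3) = 102 − 66 = 36.
The remaining cell in anti-diagonal is (1,3) = 102 − 74 = 28.

32 42 28 / 30 34 38 / 40 26 36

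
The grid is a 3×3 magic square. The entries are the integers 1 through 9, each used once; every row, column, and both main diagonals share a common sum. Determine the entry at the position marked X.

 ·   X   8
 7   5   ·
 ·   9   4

The entries are 1 through 9, which sum to 45, so each line sums to 45/3 = 15.
Using row 2: 7 + 5 + ? → (2,3) = 15 − 12 = 3.
Row 3 needs 15; the known cells sum to 13, so (3,1) = 2.
The remaining cell in column 1 is (1,1) = 15 − 9 = 6.
From column 2, 15 − (5 + 9) gives (1,2) = 1.

1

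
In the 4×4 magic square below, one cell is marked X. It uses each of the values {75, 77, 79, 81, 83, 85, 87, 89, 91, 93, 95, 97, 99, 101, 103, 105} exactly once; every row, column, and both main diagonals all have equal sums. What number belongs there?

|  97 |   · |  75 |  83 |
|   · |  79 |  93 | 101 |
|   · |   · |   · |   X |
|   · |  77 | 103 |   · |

81

The 16 entries sum to 1440, so each line sums to 1440/4 = 360.
Using row 1: 97 + 75 + 83 + ? → (1,2) = 360 − 255 = 105.
Using row 2: 79 + 93 + 101 + ? → (2,1) = 360 − 273 = 87.
Column 2 needs 360; the known cells sum to 261, so (3,2) = 99.
Column 3 must total 360; the given cells sum to 271, so (3,3) = 89.
Main diagonal: 97 + 79 + 89 + ? = 360, so (4,4) = 95.
The remaining cell in anti-diagonal is (4,1) = 360 − 275 = 85.
The remaining cell in column 1 is (3,1) = 360 − 269 = 91.
Column 4: 83 + 101 + 95 + ? = 360, so (3,4) = 81.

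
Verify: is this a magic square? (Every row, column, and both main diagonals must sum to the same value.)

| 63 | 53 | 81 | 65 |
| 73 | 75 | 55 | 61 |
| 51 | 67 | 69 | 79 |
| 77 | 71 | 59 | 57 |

Row 1: 63 + 53 + 81 + 65 = 262.
Row 2: 73 + 75 + 55 + 61 = 264.
Row 3: 51 + 67 + 69 + 79 = 266.
Row 4: 77 + 71 + 59 + 57 = 264.
Column 1: 63 + 73 + 51 + 77 = 264.
Column 2: 53 + 75 + 67 + 71 = 266.
Column 3: 81 + 55 + 69 + 59 = 264.
Column 4: 65 + 61 + 79 + 57 = 262.
Main diagonal: 63 + 75 + 69 + 57 = 264.
Anti-diagonal: 65 + 55 + 67 + 77 = 264.

No — column 3 sums to 264 but row 1 sums to 262.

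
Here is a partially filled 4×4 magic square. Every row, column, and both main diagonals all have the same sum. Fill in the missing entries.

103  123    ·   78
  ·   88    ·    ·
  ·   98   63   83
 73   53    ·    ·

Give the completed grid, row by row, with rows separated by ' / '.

103 123 58 78 / 68 88 113 93 / 118 98 63 83 / 73 53 128 108

Column 2 is already complete: 123 + 88 + 98 + 53 = 362, so that is the magic constant.
The remaining cell in row 1 is (1,3) = 362 − 304 = 58.
Row 3 needs 362; the known cells sum to 244, so (3,1) = 118.
Column 1 needs 362; the known cells sum to 294, so (2,1) = 68.
From main diagonal, 362 − (103 + 88 + 63) gives (4,4) = 108.
Anti-diagonal must total 362; the given cells sum to 249, so (2,3) = 113.
Using row 2: 68 + 88 + 113 + ? → (2,4) = 362 − 269 = 93.
Row 4: 73 + 53 + 108 + ? = 362, so (4,3) = 128.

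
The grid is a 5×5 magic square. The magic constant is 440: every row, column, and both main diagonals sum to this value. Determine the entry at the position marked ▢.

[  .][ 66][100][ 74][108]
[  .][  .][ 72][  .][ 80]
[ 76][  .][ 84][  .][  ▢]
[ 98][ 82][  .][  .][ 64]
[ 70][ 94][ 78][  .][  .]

Row 1: 66 + 100 + 74 + 108 + ? = 440, so (1,1) = 92.
The remaining cell in column 1 is (2,1) = 440 − 336 = 104.
The remaining cell in column 3 is (4,3) = 440 − 334 = 106.
Anti-diagonal must total 440; the given cells sum to 344, so (2,4) = 96.
Row 2 needs 440; the known cells sum to 352, so (2,2) = 88.
Row 4 must total 440; the given cells sum to 350, so (4,4) = 90.
The remaining cell in column 2 is (3,2) = 440 − 330 = 110.
From main diagonal, 440 − (92 + 88 + 84 + 90) gives (5,5) = 86.
Using row 5: 70 + 94 + 78 + 86 + ? → (5,4) = 440 − 328 = 112.
The remaining cell in column 4 is (3,4) = 440 − 372 = 68.
Using column 5: 108 + 80 + 64 + 86 + ? → (3,5) = 440 − 338 = 102.

102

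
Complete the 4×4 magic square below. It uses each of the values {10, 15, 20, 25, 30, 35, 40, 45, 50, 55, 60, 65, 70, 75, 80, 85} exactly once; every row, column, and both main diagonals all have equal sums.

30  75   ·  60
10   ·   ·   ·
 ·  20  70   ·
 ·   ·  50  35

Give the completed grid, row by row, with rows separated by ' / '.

30 75 25 60 / 10 55 45 80 / 85 20 70 15 / 65 40 50 35

The 16 entries sum to 760, so each line sums to 760/4 = 190.
The remaining cell in row 1 is (1,3) = 190 − 165 = 25.
The remaining cell in column 3 is (2,3) = 190 − 145 = 45.
From main diagonal, 190 − (30 + 70 + 35) gives (2,2) = 55.
Anti-diagonal must total 190; the given cells sum to 125, so (4,1) = 65.
From row 2, 190 − (10 + 55 + 45) gives (2,4) = 80.
From row 4, 190 − (65 + 50 + 35) gives (4,2) = 40.
Using column 1: 30 + 10 + 65 + ? → (3,1) = 190 − 105 = 85.
Column 4: 60 + 80 + 35 + ? = 190, so (3,4) = 15.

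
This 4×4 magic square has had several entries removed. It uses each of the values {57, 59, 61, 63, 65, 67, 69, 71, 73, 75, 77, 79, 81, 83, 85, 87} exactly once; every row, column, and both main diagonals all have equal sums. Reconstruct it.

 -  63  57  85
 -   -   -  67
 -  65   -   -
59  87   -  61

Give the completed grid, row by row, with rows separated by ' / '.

The 16 entries sum to 1152, so each line sums to 1152/4 = 288.
Row 1 needs 288; the known cells sum to 205, so (1,1) = 83.
Using row 4: 59 + 87 + 61 + ? → (4,3) = 288 − 207 = 81.
Column 2 needs 288; the known cells sum to 215, so (2,2) = 73.
Column 4 needs 288; the known cells sum to 213, so (3,4) = 75.
Main diagonal must total 288; the given cells sum to 217, so (3,3) = 71.
Anti-diagonal needs 288; the known cells sum to 209, so (2,3) = 79.
Row 2: 73 + 79 + 67 + ? = 288, so (2,1) = 69.
The remaining cell in row 3 is (3,1) = 288 − 211 = 77.

83 63 57 85 / 69 73 79 67 / 77 65 71 75 / 59 87 81 61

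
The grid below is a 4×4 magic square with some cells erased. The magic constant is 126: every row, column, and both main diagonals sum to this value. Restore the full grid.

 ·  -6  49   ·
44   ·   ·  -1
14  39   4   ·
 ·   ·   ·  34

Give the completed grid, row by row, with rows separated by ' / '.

Using row 3: 14 + 39 + 4 + ? → (3,4) = 126 − 57 = 69.
The remaining cell in column 4 is (1,4) = 126 − 102 = 24.
The remaining cell in row 1 is (1,1) = 126 − 67 = 59.
Column 1 needs 126; the known cells sum to 117, so (4,1) = 9.
Main diagonal needs 126; the known cells sum to 97, so (2,2) = 29.
The remaining cell in anti-diagonal is (2,3) = 126 − 72 = 54.
From column 2, 126 − (-6 + 29 + 39) gives (4,2) = 64.
Using column 3: 49 + 54 + 4 + ? → (4,3) = 126 − 107 = 19.

59 -6 49 24 / 44 29 54 -1 / 14 39 4 69 / 9 64 19 34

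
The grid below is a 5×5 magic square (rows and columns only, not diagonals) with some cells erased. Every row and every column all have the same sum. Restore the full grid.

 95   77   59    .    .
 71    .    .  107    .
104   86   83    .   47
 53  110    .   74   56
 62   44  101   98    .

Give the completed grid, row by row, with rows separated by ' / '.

95 77 59 41 113 / 71 68 50 107 89 / 104 86 83 65 47 / 53 110 92 74 56 / 62 44 101 98 80

Column 1 is already complete: 95 + 71 + 104 + 53 + 62 = 385, so that is the magic constant.
The remaining cell in row 3 is (3,4) = 385 − 320 = 65.
Row 4: 53 + 110 + 74 + 56 + ? = 385, so (4,3) = 92.
Using row 5: 62 + 44 + 101 + 98 + ? → (5,5) = 385 − 305 = 80.
Using column 2: 77 + 86 + 110 + 44 + ? → (2,2) = 385 − 317 = 68.
Column 3 needs 385; the known cells sum to 335, so (2,3) = 50.
Column 4: 107 + 65 + 74 + 98 + ? = 385, so (1,4) = 41.
From row 1, 385 − (95 + 77 + 59 + 41) gives (1,5) = 113.
Row 2 must total 385; the given cells sum to 296, so (2,5) = 89.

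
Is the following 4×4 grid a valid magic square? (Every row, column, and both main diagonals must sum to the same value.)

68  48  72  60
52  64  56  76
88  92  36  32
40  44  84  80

Yes

Row 1: 68 + 48 + 72 + 60 = 248.
Row 2: 52 + 64 + 56 + 76 = 248.
Row 3: 88 + 92 + 36 + 32 = 248.
Row 4: 40 + 44 + 84 + 80 = 248.
Column 1: 68 + 52 + 88 + 40 = 248.
Column 2: 48 + 64 + 92 + 44 = 248.
Column 3: 72 + 56 + 36 + 84 = 248.
Column 4: 60 + 76 + 32 + 80 = 248.
Main diagonal: 68 + 64 + 36 + 80 = 248.
Anti-diagonal: 60 + 56 + 92 + 40 = 248.
All lines sum to 248.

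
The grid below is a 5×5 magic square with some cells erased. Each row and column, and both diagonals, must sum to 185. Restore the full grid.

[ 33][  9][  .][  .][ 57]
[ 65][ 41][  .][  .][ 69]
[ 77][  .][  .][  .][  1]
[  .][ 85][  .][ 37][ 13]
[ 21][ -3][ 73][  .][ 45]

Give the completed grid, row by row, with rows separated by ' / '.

33 9 5 81 57 / 65 41 17 -7 69 / 77 53 29 25 1 / -11 85 61 37 13 / 21 -3 73 49 45

Row 5 needs 185; the known cells sum to 136, so (5,4) = 49.
From column 1, 185 − (33 + 65 + 77 + 21) gives (4,1) = -11.
From column 2, 185 − (9 + 41 + 85 + (-3)) gives (3,2) = 53.
Main diagonal needs 185; the known cells sum to 156, so (3,3) = 29.
The remaining cell in anti-diagonal is (2,4) = 185 − 192 = -7.
The remaining cell in row 2 is (2,3) = 185 − 168 = 17.
From row 3, 185 − (77 + 53 + 29 + 1) gives (3,4) = 25.
Row 4 needs 185; the known cells sum to 124, so (4,3) = 61.
Column 3: 17 + 29 + 61 + 73 + ? = 185, so (1,3) = 5.
Column 4 needs 185; the known cells sum to 104, so (1,4) = 81.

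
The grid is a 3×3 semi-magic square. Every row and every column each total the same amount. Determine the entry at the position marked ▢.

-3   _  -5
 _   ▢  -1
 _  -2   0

-6

Column 3 is complete and sums to -6; that is the magic constant.
Row 1 must total -6; the given cells sum to -8, so (1,2) = 2.
Row 3 must total -6; the given cells sum to -2, so (3,1) = -4.
The remaining cell in column 1 is (2,1) = -6 − (-7) = 1.
Column 2: 2 + (-2) + ? = -6, so (2,2) = -6.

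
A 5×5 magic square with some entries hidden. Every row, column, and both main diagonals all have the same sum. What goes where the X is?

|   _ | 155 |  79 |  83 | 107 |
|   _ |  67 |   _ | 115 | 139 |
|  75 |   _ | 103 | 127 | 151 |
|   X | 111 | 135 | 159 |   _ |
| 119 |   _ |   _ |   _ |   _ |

87

Anti-diagonal is complete and sums to 555; that is the magic constant.
Row 1 needs 555; the known cells sum to 424, so (1,1) = 131.
The remaining cell in row 3 is (3,2) = 555 − 456 = 99.
Column 2: 155 + 67 + 99 + 111 + ? = 555, so (5,2) = 123.
Column 4: 83 + 115 + 127 + 159 + ? = 555, so (5,4) = 71.
The remaining cell in main diagonal is (5,5) = 555 − 460 = 95.
From row 5, 555 − (119 + 123 + 71 + 95) gives (5,3) = 147.
Column 3 needs 555; the known cells sum to 464, so (2,3) = 91.
Column 5 must total 555; the given cells sum to 492, so (4,5) = 63.
Row 2: 67 + 91 + 115 + 139 + ? = 555, so (2,1) = 143.
Row 4 must total 555; the given cells sum to 468, so (4,1) = 87.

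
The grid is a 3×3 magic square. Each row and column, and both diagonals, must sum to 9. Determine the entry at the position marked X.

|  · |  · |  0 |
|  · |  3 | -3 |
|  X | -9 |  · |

6

Row 2 needs 9; the known cells sum to 0, so (2,1) = 9.
Column 2: 3 + (-9) + ? = 9, so (1,2) = 15.
The remaining cell in column 3 is (3,3) = 9 − (-3) = 12.
The remaining cell in main diagonal is (1,1) = 9 − 15 = -6.
Anti-diagonal must total 9; the given cells sum to 3, so (3,1) = 6.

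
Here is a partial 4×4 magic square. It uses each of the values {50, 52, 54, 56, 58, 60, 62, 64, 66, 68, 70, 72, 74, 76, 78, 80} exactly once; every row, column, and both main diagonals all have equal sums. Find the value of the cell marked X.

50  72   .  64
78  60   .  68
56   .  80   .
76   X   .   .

62

The 16 entries sum to 1040, so each line sums to 1040/4 = 260.
Row 1 needs 260; the known cells sum to 186, so (1,3) = 74.
Row 2 must total 260; the given cells sum to 206, so (2,3) = 54.
Column 3 needs 260; the known cells sum to 208, so (4,3) = 52.
Main diagonal: 50 + 60 + 80 + ? = 260, so (4,4) = 70.
Using anti-diagonal: 64 + 54 + 76 + ? → (3,2) = 260 − 194 = 66.
Using row 3: 56 + 66 + 80 + ? → (3,4) = 260 − 202 = 58.
Row 4: 76 + 52 + 70 + ? = 260, so (4,2) = 62.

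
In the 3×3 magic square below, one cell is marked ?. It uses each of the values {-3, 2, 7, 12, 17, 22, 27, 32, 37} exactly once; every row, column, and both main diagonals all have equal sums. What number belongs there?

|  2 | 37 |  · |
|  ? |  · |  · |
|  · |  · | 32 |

27

The 9 entries sum to 153, so each line sums to 153/3 = 51.
From row 1, 51 − (2 + 37) gives (1,3) = 12.
The remaining cell in column 3 is (2,3) = 51 − 44 = 7.
Using main diagonal: 2 + 32 + ? → (2,2) = 51 − 34 = 17.
Anti-diagonal: 12 + 17 + ? = 51, so (3,1) = 22.
Row 2 must total 51; the given cells sum to 24, so (2,1) = 27.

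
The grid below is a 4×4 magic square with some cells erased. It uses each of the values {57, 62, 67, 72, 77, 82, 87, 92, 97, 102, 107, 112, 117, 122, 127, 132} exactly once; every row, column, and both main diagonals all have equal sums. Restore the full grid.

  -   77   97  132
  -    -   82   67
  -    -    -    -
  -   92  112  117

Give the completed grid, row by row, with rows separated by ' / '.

72 77 97 132 / 127 102 82 67 / 122 107 87 62 / 57 92 112 117

The 16 entries sum to 1512, so each line sums to 1512/4 = 378.
From row 1, 378 − (77 + 97 + 132) gives (1,1) = 72.
Row 4 needs 378; the known cells sum to 321, so (4,1) = 57.
Column 3: 97 + 82 + 112 + ? = 378, so (3,3) = 87.
From column 4, 378 − (132 + 67 + 117) gives (3,4) = 62.
The remaining cell in main diagonal is (2,2) = 378 − 276 = 102.
Anti-diagonal: 132 + 82 + 57 + ? = 378, so (3,2) = 107.
The remaining cell in row 2 is (2,1) = 378 − 251 = 127.
Row 3 must total 378; the given cells sum to 256, so (3,1) = 122.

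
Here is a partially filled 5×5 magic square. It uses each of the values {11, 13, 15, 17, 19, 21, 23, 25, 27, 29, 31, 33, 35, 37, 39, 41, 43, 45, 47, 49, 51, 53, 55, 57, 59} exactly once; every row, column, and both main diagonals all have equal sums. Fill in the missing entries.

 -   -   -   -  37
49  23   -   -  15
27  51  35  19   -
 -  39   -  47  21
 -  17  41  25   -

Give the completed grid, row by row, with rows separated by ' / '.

The 25 entries sum to 875, so each line sums to 875/5 = 175.
The remaining cell in row 3 is (3,5) = 175 − 132 = 43.
Column 2 must total 175; the given cells sum to 130, so (1,2) = 45.
From column 5, 175 − (37 + 15 + 43 + 21) gives (5,5) = 59.
From main diagonal, 175 − (23 + 35 + 47 + 59) gives (1,1) = 11.
Row 5: 17 + 41 + 25 + 59 + ? = 175, so (5,1) = 33.
From column 1, 175 − (11 + 49 + 27 + 33) gives (4,1) = 55.
Anti-diagonal: 37 + 35 + 39 + 33 + ? = 175, so (2,4) = 31.
Row 2: 49 + 23 + 31 + 15 + ? = 175, so (2,3) = 57.
Row 4: 55 + 39 + 47 + 21 + ? = 175, so (4,3) = 13.
Column 3: 57 + 35 + 13 + 41 + ? = 175, so (1,3) = 29.
Using column 4: 31 + 19 + 47 + 25 + ? → (1,4) = 175 − 122 = 53.

11 45 29 53 37 / 49 23 57 31 15 / 27 51 35 19 43 / 55 39 13 47 21 / 33 17 41 25 59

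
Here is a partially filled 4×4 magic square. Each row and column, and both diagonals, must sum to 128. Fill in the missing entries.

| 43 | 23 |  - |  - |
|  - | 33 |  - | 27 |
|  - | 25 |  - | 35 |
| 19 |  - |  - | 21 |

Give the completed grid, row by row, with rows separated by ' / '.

Column 2: 23 + 33 + 25 + ? = 128, so (4,2) = 47.
Using column 4: 27 + 35 + 21 + ? → (1,4) = 128 − 83 = 45.
The remaining cell in main diagonal is (3,3) = 128 − 97 = 31.
Using anti-diagonal: 45 + 25 + 19 + ? → (2,3) = 128 − 89 = 39.
The remaining cell in row 1 is (1,3) = 128 − 111 = 17.
The remaining cell in row 2 is (2,1) = 128 − 99 = 29.
Row 3 needs 128; the known cells sum to 91, so (3,1) = 37.
The remaining cell in row 4 is (4,3) = 128 − 87 = 41.

43 23 17 45 / 29 33 39 27 / 37 25 31 35 / 19 47 41 21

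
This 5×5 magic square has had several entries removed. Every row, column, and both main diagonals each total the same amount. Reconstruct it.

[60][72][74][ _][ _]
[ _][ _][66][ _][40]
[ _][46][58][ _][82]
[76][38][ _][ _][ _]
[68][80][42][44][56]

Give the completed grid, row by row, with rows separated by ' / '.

Row 5 is already complete: 68 + 80 + 42 + 44 + 56 = 290, so that is the magic constant.
From column 2, 290 − (72 + 46 + 38 + 80) gives (2,2) = 54.
Column 3 needs 290; the known cells sum to 240, so (4,3) = 50.
From main diagonal, 290 − (60 + 54 + 58 + 56) gives (4,4) = 62.
Using row 4: 76 + 38 + 50 + 62 + ? → (4,5) = 290 − 226 = 64.
Column 5 needs 290; the known cells sum to 242, so (1,5) = 48.
The remaining cell in anti-diagonal is (2,4) = 290 − 212 = 78.
Row 1: 60 + 72 + 74 + 48 + ? = 290, so (1,4) = 36.
From row 2, 290 − (54 + 66 + 78 + 40) gives (2,1) = 52.
Column 1 must total 290; the given cells sum to 256, so (3,1) = 34.
Column 4 must total 290; the given cells sum to 220, so (3,4) = 70.

60 72 74 36 48 / 52 54 66 78 40 / 34 46 58 70 82 / 76 38 50 62 64 / 68 80 42 44 56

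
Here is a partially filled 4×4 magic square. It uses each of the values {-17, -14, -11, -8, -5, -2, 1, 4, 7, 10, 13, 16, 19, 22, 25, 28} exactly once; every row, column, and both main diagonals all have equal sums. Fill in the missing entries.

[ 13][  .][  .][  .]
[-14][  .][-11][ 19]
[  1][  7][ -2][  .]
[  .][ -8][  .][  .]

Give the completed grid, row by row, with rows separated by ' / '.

The 16 entries sum to 88, so each line sums to 88/4 = 22.
Row 2: -14 + (-11) + 19 + ? = 22, so (2,2) = 28.
From row 3, 22 − (1 + 7 + (-2)) gives (3,4) = 16.
Using column 1: 13 + (-14) + 1 + ? → (4,1) = 22 − 0 = 22.
From column 2, 22 − (28 + 7 + (-8)) gives (1,2) = -5.
The remaining cell in main diagonal is (4,4) = 22 − 39 = -17.
The remaining cell in anti-diagonal is (1,4) = 22 − 18 = 4.
From row 1, 22 − (13 + (-5) + 4) gives (1,3) = 10.
Row 4 must total 22; the given cells sum to -3, so (4,3) = 25.

13 -5 10 4 / -14 28 -11 19 / 1 7 -2 16 / 22 -8 25 -17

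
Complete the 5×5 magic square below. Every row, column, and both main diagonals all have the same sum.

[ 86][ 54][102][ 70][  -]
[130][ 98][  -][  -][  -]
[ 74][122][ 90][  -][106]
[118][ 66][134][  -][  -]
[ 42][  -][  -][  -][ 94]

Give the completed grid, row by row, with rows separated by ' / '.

86 54 102 70 138 / 130 98 46 114 62 / 74 122 90 58 106 / 118 66 134 82 50 / 42 110 78 126 94

Column 1 is already complete: 86 + 130 + 74 + 118 + 42 = 450, so that is the magic constant.
Row 1 needs 450; the known cells sum to 312, so (1,5) = 138.
From row 3, 450 − (74 + 122 + 90 + 106) gives (3,4) = 58.
Column 2: 54 + 98 + 122 + 66 + ? = 450, so (5,2) = 110.
Main diagonal must total 450; the given cells sum to 368, so (4,4) = 82.
Anti-diagonal needs 450; the known cells sum to 336, so (2,4) = 114.
Using row 4: 118 + 66 + 134 + 82 + ? → (4,5) = 450 − 400 = 50.
Column 4: 70 + 114 + 58 + 82 + ? = 450, so (5,4) = 126.
The remaining cell in column 5 is (2,5) = 450 − 388 = 62.
Row 2: 130 + 98 + 114 + 62 + ? = 450, so (2,3) = 46.
Using row 5: 42 + 110 + 126 + 94 + ? → (5,3) = 450 − 372 = 78.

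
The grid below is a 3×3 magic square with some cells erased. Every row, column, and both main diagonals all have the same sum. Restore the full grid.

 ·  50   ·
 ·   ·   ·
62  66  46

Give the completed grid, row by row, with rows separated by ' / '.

Row 3 is already complete: 62 + 66 + 46 = 174, so that is the magic constant.
The remaining cell in column 2 is (2,2) = 174 − 116 = 58.
Using main diagonal: 58 + 46 + ? → (1,1) = 174 − 104 = 70.
Anti-diagonal needs 174; the known cells sum to 120, so (1,3) = 54.
Column 1: 70 + 62 + ? = 174, so (2,1) = 42.
Column 3 must total 174; the given cells sum to 100, so (2,3) = 74.

70 50 54 / 42 58 74 / 62 66 46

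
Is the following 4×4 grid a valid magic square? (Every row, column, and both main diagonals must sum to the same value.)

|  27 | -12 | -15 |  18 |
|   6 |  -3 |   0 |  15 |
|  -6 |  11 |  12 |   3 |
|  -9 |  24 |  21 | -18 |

No — row 3 sums to 20 but column 3 sums to 18.

Row 1: 27 + (-12) + (-15) + 18 = 18.
Row 2: 6 + (-3) + 0 + 15 = 18.
Row 3: -6 + 11 + 12 + 3 = 20.
Row 4: -9 + 24 + 21 + (-18) = 18.
Column 1: 27 + 6 + (-6) + (-9) = 18.
Column 2: -12 + (-3) + 11 + 24 = 20.
Column 3: -15 + 0 + 12 + 21 = 18.
Column 4: 18 + 15 + 3 + (-18) = 18.
Main diagonal: 27 + (-3) + 12 + (-18) = 18.
Anti-diagonal: 18 + 0 + 11 + (-9) = 20.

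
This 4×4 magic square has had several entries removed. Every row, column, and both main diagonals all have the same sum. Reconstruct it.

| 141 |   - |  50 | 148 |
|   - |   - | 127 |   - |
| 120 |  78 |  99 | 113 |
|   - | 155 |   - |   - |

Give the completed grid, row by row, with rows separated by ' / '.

141 71 50 148 / 92 106 127 85 / 120 78 99 113 / 57 155 134 64

Row 3 is already complete: 120 + 78 + 99 + 113 = 410, so that is the magic constant.
Row 1 needs 410; the known cells sum to 339, so (1,2) = 71.
From column 2, 410 − (71 + 78 + 155) gives (2,2) = 106.
Column 3 needs 410; the known cells sum to 276, so (4,3) = 134.
The remaining cell in main diagonal is (4,4) = 410 − 346 = 64.
The remaining cell in anti-diagonal is (4,1) = 410 − 353 = 57.
Column 1 needs 410; the known cells sum to 318, so (2,1) = 92.
Column 4: 148 + 113 + 64 + ? = 410, so (2,4) = 85.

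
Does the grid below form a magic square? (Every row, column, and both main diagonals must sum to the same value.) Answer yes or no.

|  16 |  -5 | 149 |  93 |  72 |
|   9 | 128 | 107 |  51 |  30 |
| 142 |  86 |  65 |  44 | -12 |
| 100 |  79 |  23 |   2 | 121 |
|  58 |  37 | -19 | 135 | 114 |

Yes

Row 1: 16 + (-5) + 149 + 93 + 72 = 325.
Row 2: 9 + 128 + 107 + 51 + 30 = 325.
Row 3: 142 + 86 + 65 + 44 + (-12) = 325.
Row 4: 100 + 79 + 23 + 2 + 121 = 325.
Row 5: 58 + 37 + (-19) + 135 + 114 = 325.
Column 1: 16 + 9 + 142 + 100 + 58 = 325.
Column 2: -5 + 128 + 86 + 79 + 37 = 325.
Column 3: 149 + 107 + 65 + 23 + (-19) = 325.
Column 4: 93 + 51 + 44 + 2 + 135 = 325.
Column 5: 72 + 30 + (-12) + 121 + 114 = 325.
Main diagonal: 16 + 128 + 65 + 2 + 114 = 325.
Anti-diagonal: 72 + 51 + 65 + 79 + 58 = 325.
All lines sum to 325.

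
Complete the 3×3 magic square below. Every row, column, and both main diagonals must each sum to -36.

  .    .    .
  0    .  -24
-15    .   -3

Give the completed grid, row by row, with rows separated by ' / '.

Using row 2: 0 + (-24) + ? → (2,2) = -36 − (-24) = -12.
The remaining cell in row 3 is (3,2) = -36 − (-18) = -18.
The remaining cell in column 1 is (1,1) = -36 − (-15) = -21.
Column 2 needs -36; the known cells sum to -30, so (1,2) = -6.
Column 3 must total -36; the given cells sum to -27, so (1,3) = -9.

-21 -6 -9 / 0 -12 -24 / -15 -18 -3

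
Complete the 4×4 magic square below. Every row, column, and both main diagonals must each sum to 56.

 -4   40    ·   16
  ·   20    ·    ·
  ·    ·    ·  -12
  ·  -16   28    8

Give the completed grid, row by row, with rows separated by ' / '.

-4 40 4 16 / 0 20 -8 44 / 24 12 32 -12 / 36 -16 28 8

Using row 1: -4 + 40 + 16 + ? → (1,3) = 56 − 52 = 4.
Row 4 needs 56; the known cells sum to 20, so (4,1) = 36.
Column 2 needs 56; the known cells sum to 44, so (3,2) = 12.
Column 4 needs 56; the known cells sum to 12, so (2,4) = 44.
Main diagonal needs 56; the known cells sum to 24, so (3,3) = 32.
Anti-diagonal needs 56; the known cells sum to 64, so (2,3) = -8.
From row 2, 56 − (20 + (-8) + 44) gives (2,1) = 0.
Using row 3: 12 + 32 + (-12) + ? → (3,1) = 56 − 32 = 24.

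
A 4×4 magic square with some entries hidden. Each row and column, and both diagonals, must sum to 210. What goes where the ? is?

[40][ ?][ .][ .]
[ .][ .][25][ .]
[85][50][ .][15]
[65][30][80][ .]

Row 3: 85 + 50 + 15 + ? = 210, so (3,3) = 60.
Row 4 must total 210; the given cells sum to 175, so (4,4) = 35.
Using column 1: 40 + 85 + 65 + ? → (2,1) = 210 − 190 = 20.
Column 3 must total 210; the given cells sum to 165, so (1,3) = 45.
Main diagonal: 40 + 60 + 35 + ? = 210, so (2,2) = 75.
Anti-diagonal needs 210; the known cells sum to 140, so (1,4) = 70.
Row 1 must total 210; the given cells sum to 155, so (1,2) = 55.

55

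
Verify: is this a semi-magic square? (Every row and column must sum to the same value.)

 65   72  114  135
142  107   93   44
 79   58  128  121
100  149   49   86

Row 1: 65 + 72 + 114 + 135 = 386.
Row 2: 142 + 107 + 93 + 44 = 386.
Row 3: 79 + 58 + 128 + 121 = 386.
Row 4: 100 + 149 + 49 + 86 = 384.
Column 1: 65 + 142 + 79 + 100 = 386.
Column 2: 72 + 107 + 58 + 149 = 386.
Column 3: 114 + 93 + 128 + 49 = 384.
Column 4: 135 + 44 + 121 + 86 = 386.

No — column 3 sums to 384 but row 1 sums to 386.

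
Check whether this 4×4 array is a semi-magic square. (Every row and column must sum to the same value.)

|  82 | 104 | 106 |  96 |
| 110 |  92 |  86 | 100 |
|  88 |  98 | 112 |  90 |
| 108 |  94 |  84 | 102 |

Row 1: 82 + 104 + 106 + 96 = 388.
Row 2: 110 + 92 + 86 + 100 = 388.
Row 3: 88 + 98 + 112 + 90 = 388.
Row 4: 108 + 94 + 84 + 102 = 388.
Column 1: 82 + 110 + 88 + 108 = 388.
Column 2: 104 + 92 + 98 + 94 = 388.
Column 3: 106 + 86 + 112 + 84 = 388.
Column 4: 96 + 100 + 90 + 102 = 388.
All lines sum to 388.

Yes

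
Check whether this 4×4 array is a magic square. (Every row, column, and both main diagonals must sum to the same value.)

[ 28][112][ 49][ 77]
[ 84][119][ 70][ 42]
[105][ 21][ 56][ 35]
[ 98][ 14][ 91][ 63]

No — row 2 sums to 315 but main diagonal sums to 266.

Row 1: 28 + 112 + 49 + 77 = 266.
Row 2: 84 + 119 + 70 + 42 = 315.
Row 3: 105 + 21 + 56 + 35 = 217.
Row 4: 98 + 14 + 91 + 63 = 266.
Column 1: 28 + 84 + 105 + 98 = 315.
Column 2: 112 + 119 + 21 + 14 = 266.
Column 3: 49 + 70 + 56 + 91 = 266.
Column 4: 77 + 42 + 35 + 63 = 217.
Main diagonal: 28 + 119 + 56 + 63 = 266.
Anti-diagonal: 77 + 70 + 21 + 98 = 266.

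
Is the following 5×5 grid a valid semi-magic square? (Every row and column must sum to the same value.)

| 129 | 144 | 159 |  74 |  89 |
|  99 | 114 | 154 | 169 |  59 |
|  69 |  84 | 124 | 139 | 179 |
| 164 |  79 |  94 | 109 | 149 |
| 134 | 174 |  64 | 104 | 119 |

Yes

Row 1: 129 + 144 + 159 + 74 + 89 = 595.
Row 2: 99 + 114 + 154 + 169 + 59 = 595.
Row 3: 69 + 84 + 124 + 139 + 179 = 595.
Row 4: 164 + 79 + 94 + 109 + 149 = 595.
Row 5: 134 + 174 + 64 + 104 + 119 = 595.
Column 1: 129 + 99 + 69 + 164 + 134 = 595.
Column 2: 144 + 114 + 84 + 79 + 174 = 595.
Column 3: 159 + 154 + 124 + 94 + 64 = 595.
Column 4: 74 + 169 + 139 + 109 + 104 = 595.
Column 5: 89 + 59 + 179 + 149 + 119 = 595.
All lines sum to 595.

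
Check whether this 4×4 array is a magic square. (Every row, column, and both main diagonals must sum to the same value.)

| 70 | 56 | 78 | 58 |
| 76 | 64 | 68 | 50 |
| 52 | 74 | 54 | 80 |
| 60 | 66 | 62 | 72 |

No — column 4 sums to 260 but column 3 sums to 262.

Row 1: 70 + 56 + 78 + 58 = 262.
Row 2: 76 + 64 + 68 + 50 = 258.
Row 3: 52 + 74 + 54 + 80 = 260.
Row 4: 60 + 66 + 62 + 72 = 260.
Column 1: 70 + 76 + 52 + 60 = 258.
Column 2: 56 + 64 + 74 + 66 = 260.
Column 3: 78 + 68 + 54 + 62 = 262.
Column 4: 58 + 50 + 80 + 72 = 260.
Main diagonal: 70 + 64 + 54 + 72 = 260.
Anti-diagonal: 58 + 68 + 74 + 60 = 260.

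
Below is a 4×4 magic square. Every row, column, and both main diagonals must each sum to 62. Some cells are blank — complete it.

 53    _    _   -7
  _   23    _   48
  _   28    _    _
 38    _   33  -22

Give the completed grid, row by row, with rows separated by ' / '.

53 -2 18 -7 / -12 23 3 48 / -17 28 8 43 / 38 13 33 -22

From row 4, 62 − (38 + 33 + (-22)) gives (4,2) = 13.
The remaining cell in column 2 is (1,2) = 62 − 64 = -2.
Using column 4: -7 + 48 + (-22) + ? → (3,4) = 62 − 19 = 43.
Main diagonal must total 62; the given cells sum to 54, so (3,3) = 8.
The remaining cell in anti-diagonal is (2,3) = 62 − 59 = 3.
Row 1 must total 62; the given cells sum to 44, so (1,3) = 18.
The remaining cell in row 2 is (2,1) = 62 − 74 = -12.
From row 3, 62 − (28 + 8 + 43) gives (3,1) = -17.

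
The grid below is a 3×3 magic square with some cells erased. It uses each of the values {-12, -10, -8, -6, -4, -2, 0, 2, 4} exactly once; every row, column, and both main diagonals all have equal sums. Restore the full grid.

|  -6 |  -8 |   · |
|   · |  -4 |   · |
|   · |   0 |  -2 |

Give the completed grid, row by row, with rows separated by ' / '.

The 9 entries sum to -36, so each line sums to -36/3 = -12.
Row 1 must total -12; the given cells sum to -14, so (1,3) = 2.
The remaining cell in row 3 is (3,1) = -12 − (-2) = -10.
From column 1, -12 − (-6 + (-10)) gives (2,1) = 4.
Using column 3: 2 + (-2) + ? → (2,3) = -12 − 0 = -12.

-6 -8 2 / 4 -4 -12 / -10 0 -2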